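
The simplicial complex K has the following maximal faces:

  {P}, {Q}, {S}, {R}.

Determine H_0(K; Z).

We work with the vertex ordering P < Q < R < S. The simplices of K, each written with vertices in increasing order, are:

  0-simplices (4): P, Q, R, S

giving chain groups C_0 ≅ Z^4.

From H_k ≅ ker(∂_k) / im(∂_{k+1}) we obtain:

  H_0: rank C_0 − rank ∂_1 = 4 − 0 = 4, and there is no ∂_1, so H_0 ≅ Z^4.

H_0 = Z^4.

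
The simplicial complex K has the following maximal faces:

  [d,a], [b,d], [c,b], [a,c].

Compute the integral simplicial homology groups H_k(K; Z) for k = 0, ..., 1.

H_0 = Z,  H_1 = Z.

K has 4 vertices, 4 edges.
rank ∂_0 = 0, rank ∂_1 = 3 ⇒ b_0 = 4 − 0 − 3 = 1; all invariant factors of ∂_1 are 1 so no torsion. So H_0 = Z.
rank ∂_1 = 3, rank ∂_2 = 0 ⇒ b_1 = 4 − 3 − 0 = 1. So H_1 = Z.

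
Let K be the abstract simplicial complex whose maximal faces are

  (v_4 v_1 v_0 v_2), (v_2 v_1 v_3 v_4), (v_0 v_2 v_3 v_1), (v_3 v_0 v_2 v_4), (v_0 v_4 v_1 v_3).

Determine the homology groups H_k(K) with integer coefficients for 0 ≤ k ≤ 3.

H_0 = Z,  H_1 = 0,  H_2 = 0,  H_3 = Z.

Order the vertices as v_0 < v_1 < v_2 < v_3 < v_4. Listing each simplex with vertices in this order, K has dimension 3 with simplices:

  0-simplices (5): [v_0], [v_1], [v_2], [v_3], [v_4]
  1-simplices (10): [v_0,v_1], [v_0,v_2], [v_0,v_3], [v_0,v_4], [v_1,v_2], [v_1,v_3], [v_1,v_4], [v_2,v_3], [v_2,v_4], [v_3,v_4]
  2-simplices (10): [v_0,v_1,v_2], [v_0,v_1,v_3], [v_0,v_1,v_4], [v_0,v_2,v_3], [v_0,v_2,v_4], [v_0,v_3,v_4], [v_1,v_2,v_3], [v_1,v_2,v_4], [v_1,v_3,v_4], [v_2,v_3,v_4]
  3-simplices (5): [v_0,v_1,v_2,v_3], [v_0,v_1,v_2,v_4], [v_0,v_1,v_3,v_4], [v_0,v_2,v_3,v_4], [v_1,v_2,v_3,v_4]

so the chain groups are C_0 ≅ Z^5, C_1 ≅ Z^10, C_2 ≅ Z^10, C_3 ≅ Z^5.

∂_1: C_1 → C_0 sends each edge [p,q] (with p < q) to q − p.
As a 5×10 matrix over Z this has rank 4, with invariant factors (1,1,1,1).

∂_2: C_2 → C_1 acts by ∂[p,q,r] = [q,r] − [p,r] + [p,q]. For instance
  ∂[v_0,v_2,v_4] = [v_2,v_4] − [v_0,v_4] + [v_0,v_2],
  ∂[v_0,v_1,v_4] = [v_1,v_4] − [v_0,v_4] + [v_0,v_1].
As a 10×10 matrix over Z this has rank 6, with invariant factors (1,1,1,1,1,1).

The boundary map ∂_3: C_3 → C_2 sends each 3-simplex σ to the alternating sum Σ_i (−1)^i (σ with its i-th vertex removed). For instance
  ∂[v_0,v_2,v_3,v_4] = [v_2,v_3,v_4] − [v_0,v_3,v_4] + [v_0,v_2,v_4] − [v_0,v_2,v_3],
  ∂[v_0,v_1,v_2,v_4] = [v_1,v_2,v_4] − [v_0,v_2,v_4] + [v_0,v_1,v_4] − [v_0,v_1,v_2].
As a 10×5 matrix over Z this has rank 4, with invariant factors (1,1,1,1).

Computing H_k = (kernel of ∂_k) / (image of ∂_{k+1}):

  H_0: rank C_0 − rank ∂_1 = 5 − 4 = 1, and the invariant factors of ∂_1 are all 1, so H_0 ≅ Z.
  H_1: rank ker ∂_1 − rank ∂_2 = (10 − 4) − 6 = 0, and the invariant factors of ∂_2 are all 1, so H_1 ≅ 0.
  H_2: rank ker ∂_2 − rank ∂_3 = (10 − 6) − 4 = 0, and the invariant factors of ∂_3 are all 1, so H_2 ≅ 0.
  H_3: rank ker ∂_3 − rank ∂_4 = (5 − 4) − 0 = 1, and there is no ∂_4, so H_3 ≅ Z.

(K is a triangulation of the 3-sphere S^3.)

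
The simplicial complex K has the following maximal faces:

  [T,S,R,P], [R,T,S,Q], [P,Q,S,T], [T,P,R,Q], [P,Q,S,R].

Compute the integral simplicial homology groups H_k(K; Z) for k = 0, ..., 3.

Take the total order P < Q < R < S < T on the vertex set. Then K (dimension 3) consists of the simplices:

  0-simplices (5): P, Q, R, S, T
  1-simplices (10): PQ, PR, PS, PT, QR, QS, QT, RS, RT, ST
  2-simplices (10): PQR, PQS, PQT, PRS, PRT, PST, QRS, QRT, QST, RST
  3-simplices (5): PQRS, PQRT, PQST, PRST, QRST

Hence C_0 ≅ Z^5, C_1 ≅ Z^10, C_2 ≅ Z^10, C_3 ≅ Z^5.

The boundary map ∂_1: C_1 → C_0 maps an edge to its endpoints' difference, ∂[p,q] = q − p.
This gives a 5×10 integer matrix of rank 4; reducing to Smith normal form yields diagonal entries (1,1,1,1).

∂_2: C_2 → C_1 acts by ∂[p,q,r] = [q,r] − [p,r] + [p,q]. For instance
  ∂PQT = QT − PT + PQ,
  ∂PQS = QS − PS + PQ.
As a 10×10 matrix over Z this has rank 6, with invariant factors (1,1,1,1,1,1).

Boundary ∂_3: C_3 → C_2 sends each 3-simplex σ to the alternating sum Σ_i (−1)^i (σ with its i-th vertex removed). For instance
  ∂PQRT = QRT − PRT + PQT − PQR,
  ∂PQST = QST − PST + PQT − PQS.
The 10×5 boundary matrix has rank 4 and Smith normal form diag(1,1,1,1).

Reading off H_k = ker ∂_k / im ∂_{k+1}:

  H_0: rank C_0 − rank ∂_1 = 5 − 4 = 1, and the invariant factors of ∂_1 are all 1, so H_0 ≅ Z.
  H_1: rank ker ∂_1 − rank ∂_2 = (10 − 4) − 6 = 0, and the invariant factors of ∂_2 are all 1, so H_1 ≅ 0.
  H_2: rank ker ∂_2 − rank ∂_3 = (10 − 6) − 4 = 0, and the invariant factors of ∂_3 are all 1, so H_2 ≅ 0.
  H_3: rank ker ∂_3 − rank ∂_4 = (5 − 4) − 0 = 1, and there is no ∂_4, so H_3 ≅ Z.

H_0 ≅ Z,  H_1 = 0,  H_2 = 0,  H_3 ≅ Z.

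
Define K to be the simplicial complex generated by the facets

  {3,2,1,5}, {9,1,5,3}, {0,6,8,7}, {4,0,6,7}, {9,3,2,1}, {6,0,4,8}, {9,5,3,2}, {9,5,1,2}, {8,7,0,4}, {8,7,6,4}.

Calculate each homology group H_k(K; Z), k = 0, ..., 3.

K has 10 vertices, 20 edges, 20 triangles, 10 3-simplices.
rank ∂_0 = 0, rank ∂_1 = 8 ⇒ b_0 = 10 − 0 − 8 = 2; all invariant factors of ∂_1 are 1 so no torsion. So H_0 ≅ Z^2.
rank ∂_1 = 8, rank ∂_2 = 12 ⇒ b_1 = 20 − 8 − 12 = 0; all invariant factors of ∂_2 are 1 so no torsion. So H_1 ≅ 0.
rank ∂_2 = 12, rank ∂_3 = 8 ⇒ b_2 = 20 − 12 − 8 = 0; all invariant factors of ∂_3 are 1 so no torsion. So H_2 ≅ 0.
rank ∂_3 = 8, rank ∂_4 = 0 ⇒ b_3 = 10 − 8 − 0 = 2. So H_3 ≅ Z^2.

H_0 = Z^2,  H_1 = 0,  H_2 = 0,  H_3 = Z^2.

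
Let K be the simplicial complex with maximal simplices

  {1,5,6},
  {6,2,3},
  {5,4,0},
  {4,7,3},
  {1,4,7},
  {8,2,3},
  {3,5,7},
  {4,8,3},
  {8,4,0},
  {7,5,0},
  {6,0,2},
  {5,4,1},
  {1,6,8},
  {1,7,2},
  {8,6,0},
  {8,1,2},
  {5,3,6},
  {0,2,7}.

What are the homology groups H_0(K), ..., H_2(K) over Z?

K has 9 vertices, 27 edges, 18 triangles.
rank ∂_0 = 0, rank ∂_1 = 8 ⇒ b_0 = 9 − 0 − 8 = 1; all invariant factors of ∂_1 are 1 so no torsion. So H_0 ≅ Z.
rank ∂_1 = 8, rank ∂_2 = 18 ⇒ b_1 = 27 − 8 − 18 = 1; ∂_2 has invariant factor(s) [2] giving torsion. So H_1 ≅ Z ⊕ Z/2.
rank ∂_2 = 18, rank ∂_3 = 0 ⇒ b_2 = 18 − 18 − 0 = 0. So H_2 ≅ 0.

H_0 = Z,  H_1 = Z ⊕ Z/2,  H_2 = 0.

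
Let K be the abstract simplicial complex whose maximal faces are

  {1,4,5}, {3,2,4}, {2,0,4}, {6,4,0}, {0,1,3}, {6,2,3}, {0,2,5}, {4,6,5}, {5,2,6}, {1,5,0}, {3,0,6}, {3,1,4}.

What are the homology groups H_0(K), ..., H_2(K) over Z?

Fix the vertex order 0 < 1 < 2 < 3 < 4 < 5 < 6 and write every simplex with vertices in increasing order. Then dim K = 2 and the simplices of K are:

  0-simplices (7): [0], [1], [2], [3], [4], [5], [6]
  1-simplices (18): [0,1], [0,2], [0,3], [0,4], [0,5], [0,6], [1,3], [1,4], [1,5], [2,3], [2,4], [2,5], [2,6], [3,4], [3,6], [4,5], [4,6], [5,6]
  2-simplices (12): [0,1,3], [0,1,5], [0,2,4], [0,2,5], [0,3,6], [0,4,6], [1,3,4], [1,4,5], [2,3,4], [2,3,6], [2,5,6], [4,5,6]

giving chain groups C_0 ≅ Z^7, C_1 ≅ Z^18, C_2 ≅ Z^12.

∂_1: C_1 → C_0 maps an edge to its endpoints' difference, ∂[p,q] = q − p. For instance
  ∂[1,3] = [3] − [1].
The 7×18 boundary matrix has rank 6 and Smith normal form diag(1,1,1,1,1,1).

Boundary ∂_2: C_2 → C_1 maps a triangle to the signed sum of its edges. For instance
  ∂[0,2,4] = [2,4] − [0,4] + [0,2],
  ∂[0,1,5] = [1,5] − [0,5] + [0,1].
This gives a 18×12 integer matrix of rank 12; reducing to Smith normal form yields diagonal entries (1,1,1,1,1,1,1,1,1,1,1,2).

Now H_k = ker ∂_k / im ∂_{k+1}, so:

  H_0: rank C_0 − rank ∂_1 = 7 − 6 = 1, and the invariant factors of ∂_1 are all 1, so H_0 ≅ Z.
  H_1: rank ker ∂_1 − rank ∂_2 = (18 − 6) − 12 = 0, and ∂_2 has invariant factor 2 > 1, so H_1 ≅ Z/2.
  H_2: rank ker ∂_2 − rank ∂_3 = (12 − 12) − 0 = 0, and there is no ∂_3, so H_2 ≅ 0.

H_0 ≅ Z,  H_1 ≅ Z/2,  H_2 = 0.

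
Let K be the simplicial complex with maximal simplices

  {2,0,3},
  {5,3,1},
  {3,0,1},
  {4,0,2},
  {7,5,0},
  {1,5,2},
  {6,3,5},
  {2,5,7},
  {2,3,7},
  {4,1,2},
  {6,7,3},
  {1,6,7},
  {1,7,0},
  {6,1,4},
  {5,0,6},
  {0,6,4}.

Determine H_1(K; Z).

K has 8 vertices, 24 edges, 16 triangles.
rank ∂_1 = 7, rank ∂_2 = 15 ⇒ b_1 = 24 − 7 − 15 = 2; all invariant factors of ∂_2 are 1 so no torsion. So H_1 ≅ Z^2.

H_1 ≅ Z^2.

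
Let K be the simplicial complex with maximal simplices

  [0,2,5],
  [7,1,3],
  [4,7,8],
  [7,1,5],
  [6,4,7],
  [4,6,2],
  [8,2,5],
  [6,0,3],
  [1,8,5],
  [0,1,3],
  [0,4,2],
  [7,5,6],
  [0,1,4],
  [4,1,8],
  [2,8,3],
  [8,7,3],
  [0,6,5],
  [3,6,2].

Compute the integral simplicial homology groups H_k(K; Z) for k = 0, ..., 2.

H_0 = Z,  H_1 = Z × Z/2,  H_2 = 0.

Fix the vertex order 0 < 1 < 2 < 3 < 4 < 5 < 6 < 7 < 8 and write every simplex with vertices in increasing order. Then dim K = 2 and the simplices of K are:

  0-simplices (9): [0], [1], [2], [3], [4], [5], [6], [7], [8]
  1-simplices (27): (27 of them)
  2-simplices (18): [0,1,3], [0,1,4], [0,2,4], [0,2,5], [0,3,6], [0,5,6], [1,3,7], [1,4,8], [1,5,7], [1,5,8], [2,3,6], [2,3,8], [2,4,6], [2,5,8], [3,7,8], [4,6,7], [4,7,8], [5,6,7]

Hence C_0 ≅ Z^9, C_1 ≅ Z^27, C_2 ≅ Z^18.

∂_1: C_1 → C_0 maps an edge to its endpoints' difference, ∂[p,q] = q − p.
This gives a 9×27 integer matrix of rank 8; reducing to Smith normal form yields diagonal entries (1,1,1,1,1,1,1,1).

Boundary ∂_2: C_2 → C_1 sends each 2-simplex [p,q,r] to [q,r] − [p,r] + [p,q]. For instance
  ∂[0,5,6] = [5,6] − [0,6] + [0,5],
  ∂[2,3,6] = [3,6] − [2,6] + [2,3].
This gives a 27×18 integer matrix of rank 18; reducing to Smith normal form yields diagonal entries (1,1,1,1,1,1,1,1,1,1,1,1,1,1,1,1,1,2).

Computing H_k = (kernel of ∂_k) / (image of ∂_{k+1}):

  H_0: rank C_0 − rank ∂_1 = 9 − 8 = 1, and the invariant factors of ∂_1 are all 1, so H_0 = Z.
  H_1: rank ker ∂_1 − rank ∂_2 = (27 − 8) − 18 = 1, and ∂_2 has invariant factor 2 > 1, so H_1 = Z × Z/2.
  H_2: rank ker ∂_2 − rank ∂_3 = (18 − 18) − 0 = 0, and there is no ∂_3, so H_2 = 0.

(K is a triangulation of the Klein bottle.)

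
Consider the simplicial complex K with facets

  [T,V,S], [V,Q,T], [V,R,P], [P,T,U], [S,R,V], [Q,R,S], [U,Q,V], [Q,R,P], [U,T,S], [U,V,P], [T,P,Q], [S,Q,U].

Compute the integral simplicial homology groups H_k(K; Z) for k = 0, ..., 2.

H_0 = Z,  H_1 = Z/2,  H_2 = 0.

We work with the vertex ordering P < Q < R < S < T < U < V. The simplices of K, each written with vertices in increasing order, are:

  0-simplices (7): P, Q, R, S, T, U, V
  1-simplices (18): PQ, PR, PT, PU, PV, QR, QS, QT, QU, QV, RS, RV, ST, SU, SV, TU, TV, UV
  2-simplices (12): PQR, PQT, PRV, PTU, PUV, QRS, QSU, QTV, QUV, RSV, STU, STV

so the chain groups are C_0 ≅ Z^7, C_1 ≅ Z^18, C_2 ≅ Z^12.

The boundary map ∂_1: C_1 → C_0 sends each edge [p,q] (with p < q) to q − p.
As a 7×18 matrix over Z this has rank 6, with invariant factors (1,1,1,1,1,1).

The boundary map ∂_2: C_2 → C_1 acts by ∂[p,q,r] = [q,r] − [p,r] + [p,q]. For instance
  ∂QTV = TV − QV + QT,
  ∂QUV = UV − QV + QU.
As a 18×12 matrix over Z this has rank 12, with invariant factors (1,1,1,1,1,1,1,1,1,1,1,2).

From H_k ≅ ker(∂_k) / im(∂_{k+1}) we obtain:

  H_0: rank C_0 − rank ∂_1 = 7 − 6 = 1, and the invariant factors of ∂_1 are all 1, so H_0 ≅ Z.
  H_1: rank ker ∂_1 − rank ∂_2 = (18 − 6) − 12 = 0, and ∂_2 has invariant factor 2 > 1, so H_1 ≅ Z/2.
  H_2: rank ker ∂_2 − rank ∂_3 = (12 − 12) − 0 = 0, and there is no ∂_3, so H_2 ≅ 0.

(K is a triangulation of the real projective plane RP^2.)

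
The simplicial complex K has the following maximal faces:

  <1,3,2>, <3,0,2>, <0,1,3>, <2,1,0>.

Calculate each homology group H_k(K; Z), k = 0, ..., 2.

H_0 ≅ Z,  H_1 = 0,  H_2 ≅ Z.

Order the vertices as 0 < 1 < 2 < 3. Listing each simplex with vertices in this order, K has dimension 2 with simplices:

  0-simplices (4): [0], [1], [2], [3]
  1-simplices (6): [0,1], [0,2], [0,3], [1,2], [1,3], [2,3]
  2-simplices (4): [0,1,2], [0,1,3], [0,2,3], [1,2,3]

giving chain groups C_0 ≅ Z^4, C_1 ≅ Z^6, C_2 ≅ Z^4.

Boundary ∂_1: C_1 → C_0 maps an edge to its endpoints' difference, ∂[p,q] = q − p. For instance
  ∂[1,2] = [2] − [1].
The resulting 4×6 matrix has rank 3, and its Smith normal form has invariant factors (1,1,1).

Boundary ∂_2: C_2 → C_1 sends each 2-simplex [p,q,r] to [q,r] − [p,r] + [p,q]. For instance
  ∂[0,1,2] = [1,2] − [0,2] + [0,1],
  ∂[0,2,3] = [2,3] − [0,3] + [0,2].
The resulting 6×4 matrix has rank 3, and its Smith normal form has invariant factors (1,1,1).

Reading off H_k = ker ∂_k / im ∂_{k+1}:

  H_0: rank C_0 − rank ∂_1 = 4 − 3 = 1, and the invariant factors of ∂_1 are all 1, so H_0 ≅ Z.
  H_1: rank ker ∂_1 − rank ∂_2 = (6 − 3) − 3 = 0, and the invariant factors of ∂_2 are all 1, so H_1 ≅ 0.
  H_2: rank ker ∂_2 − rank ∂_3 = (4 − 3) − 0 = 1, and there is no ∂_3, so H_2 ≅ Z.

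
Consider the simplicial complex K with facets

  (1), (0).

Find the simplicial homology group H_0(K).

We work with the vertex ordering 0 < 1. The simplices of K, each written with vertices in increasing order, are:

  0-simplices (2): [0], [1]

so the chain groups are C_0 ≅ Z^2.

Reading off H_k = ker ∂_k / im ∂_{k+1}:

  H_0: rank C_0 − rank ∂_1 = 2 − 0 = 2, and there is no ∂_1, so H_0 ≅ Z^2.

H_0 = Z^2.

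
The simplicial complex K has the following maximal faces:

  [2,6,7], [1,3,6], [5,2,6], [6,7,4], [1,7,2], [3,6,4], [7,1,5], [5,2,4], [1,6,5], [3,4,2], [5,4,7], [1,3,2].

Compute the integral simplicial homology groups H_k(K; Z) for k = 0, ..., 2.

Take the total order 1 < 2 < 3 < 4 < 5 < 6 < 7 on the vertex set. Then K (dimension 2) consists of the simplices:

  0-simplices (7): [1], [2], [3], [4], [5], [6], [7]
  1-simplices (18): [1,2], [1,3], [1,5], [1,6], [1,7], [2,3], [2,4], [2,5], [2,6], [2,7], [3,4], [3,6], [4,5], [4,6], [4,7], [5,6], [5,7], [6,7]
  2-simplices (12): [1,2,3], [1,2,7], [1,3,6], [1,5,6], [1,5,7], [2,3,4], [2,4,5], [2,5,6], [2,6,7], [3,4,6], [4,5,7], [4,6,7]

giving chain groups C_0 ≅ Z^7, C_1 ≅ Z^18, C_2 ≅ Z^12.

The boundary map ∂_1: C_1 → C_0 sends each edge [p,q] (with p < q) to q − p. For instance
  ∂[4,6] = [6] − [4].
This gives a 7×18 integer matrix of rank 6; reducing to Smith normal form yields diagonal entries (1,1,1,1,1,1).

The boundary map ∂_2: C_2 → C_1 acts by ∂[p,q,r] = [q,r] − [p,r] + [p,q]. For instance
  ∂[4,6,7] = [6,7] − [4,7] + [4,6],
  ∂[2,6,7] = [6,7] − [2,7] + [2,6].
This gives a 18×12 integer matrix of rank 12; reducing to Smith normal form yields diagonal entries (1,1,1,1,1,1,1,1,1,1,1,2).

Now H_k = ker ∂_k / im ∂_{k+1}, so:

  H_0: rank C_0 − rank ∂_1 = 7 − 6 = 1, and the invariant factors of ∂_1 are all 1, so H_0 = Z.
  H_1: rank ker ∂_1 − rank ∂_2 = (18 − 6) − 12 = 0, and ∂_2 has invariant factor 2 > 1, so H_1 = Z/2.
  H_2: rank ker ∂_2 − rank ∂_3 = (12 − 12) − 0 = 0, and there is no ∂_3, so H_2 = 0.

(K is a triangulation of the real projective plane RP^2.)

H_0 ≅ Z,  H_1 ≅ Z/2,  H_2 = 0.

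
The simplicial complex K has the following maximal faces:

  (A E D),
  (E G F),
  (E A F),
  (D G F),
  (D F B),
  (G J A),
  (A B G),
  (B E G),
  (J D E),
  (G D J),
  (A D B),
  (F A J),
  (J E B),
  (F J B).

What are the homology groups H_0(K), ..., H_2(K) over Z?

H_0 ≅ Z,  H_1 ≅ Z^2,  H_2 ≅ Z.

K has 7 vertices, 21 edges, 14 triangles.
rank ∂_0 = 0, rank ∂_1 = 6 ⇒ b_0 = 7 − 0 − 6 = 1; all invariant factors of ∂_1 are 1 so no torsion. So H_0 = Z.
rank ∂_1 = 6, rank ∂_2 = 13 ⇒ b_1 = 21 − 6 − 13 = 2; all invariant factors of ∂_2 are 1 so no torsion. So H_1 = Z^2.
rank ∂_2 = 13, rank ∂_3 = 0 ⇒ b_2 = 14 − 13 − 0 = 1. So H_2 = Z.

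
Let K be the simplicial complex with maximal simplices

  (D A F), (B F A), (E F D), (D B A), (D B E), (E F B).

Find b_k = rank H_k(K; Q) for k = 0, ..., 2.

K has 5 vertices, 9 edges, 6 triangles.
rank ∂_0 = 0, rank ∂_1 = 4 ⇒ b_0 = 5 − 0 − 4 = 1; all invariant factors of ∂_1 are 1 so no torsion. So H_0 ≅ Z.
rank ∂_1 = 4, rank ∂_2 = 5 ⇒ b_1 = 9 − 4 − 5 = 0; all invariant factors of ∂_2 are 1 so no torsion. So H_1 ≅ 0.
rank ∂_2 = 5, rank ∂_3 = 0 ⇒ b_2 = 6 − 5 − 0 = 1. So H_2 ≅ Z.

b_0 = 1, b_1 = 0, b_2 = 1.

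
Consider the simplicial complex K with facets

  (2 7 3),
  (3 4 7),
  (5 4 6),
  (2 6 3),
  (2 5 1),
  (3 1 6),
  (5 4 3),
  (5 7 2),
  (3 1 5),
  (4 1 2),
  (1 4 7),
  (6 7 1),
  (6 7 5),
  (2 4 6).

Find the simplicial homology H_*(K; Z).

H_0 ≅ Z,  H_1 ≅ Z^2,  H_2 ≅ Z.

Fix the vertex order 1 < 2 < 3 < 4 < 5 < 6 < 7 and write every simplex with vertices in increasing order. Then dim K = 2 and the simplices of K are:

  0-simplices (7): [1], [2], [3], [4], [5], [6], [7]
  1-simplices (21): [1,2], [1,3], [1,4], [1,5], [1,6], [1,7], [2,3], [2,4], [2,5], [2,6], [2,7], [3,4], [3,5], [3,6], [3,7], [4,5], [4,6], [4,7], [5,6], [5,7], [6,7]
  2-simplices (14): [1,2,4], [1,2,5], [1,3,5], [1,3,6], [1,4,7], [1,6,7], [2,3,6], [2,3,7], [2,4,6], [2,5,7], [3,4,5], [3,4,7], [4,5,6], [5,6,7]

Hence C_0 ≅ Z^7, C_1 ≅ Z^21, C_2 ≅ Z^14.

The boundary map ∂_1: C_1 → C_0 maps an edge to its endpoints' difference, ∂[p,q] = q − p. For instance
  ∂[5,6] = [6] − [5].
This gives a 7×21 integer matrix of rank 6; reducing to Smith normal form yields diagonal entries (1,1,1,1,1,1).

The boundary map ∂_2: C_2 → C_1 sends each 2-simplex [p,q,r] to [q,r] − [p,r] + [p,q]. For instance
  ∂[2,4,6] = [4,6] − [2,6] + [2,4],
  ∂[3,4,5] = [4,5] − [3,5] + [3,4].
The resulting 21×14 matrix has rank 13, and its Smith normal form has invariant factors (1,1,1,1,1,1,1,1,1,1,1,1,1).

Computing H_k = (kernel of ∂_k) / (image of ∂_{k+1}):

  H_0: rank C_0 − rank ∂_1 = 7 − 6 = 1, and the invariant factors of ∂_1 are all 1, so H_0 ≅ Z.
  H_1: rank ker ∂_1 − rank ∂_2 = (21 − 6) − 13 = 2, and the invariant factors of ∂_2 are all 1, so H_1 ≅ Z^2.
  H_2: rank ker ∂_2 − rank ∂_3 = (14 − 13) − 0 = 1, and there is no ∂_3, so H_2 ≅ Z.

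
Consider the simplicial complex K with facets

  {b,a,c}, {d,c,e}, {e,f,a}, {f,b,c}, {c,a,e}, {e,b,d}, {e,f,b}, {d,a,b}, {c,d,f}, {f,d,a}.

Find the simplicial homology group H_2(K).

H_2 ≅ 0.

Fix the vertex order a < b < c < d < e < f and write every simplex with vertices in increasing order. Then dim K = 2 and the simplices of K are:

  0-simplices (6): a, b, c, d, e, f
  1-simplices (15): ab, ac, ad, ae, af, bc, bd, be, bf, cd, ce, cf, de, df, ef
  2-simplices (10): abc, abd, ace, adf, aef, bcf, bde, bef, cde, cdf

Hence C_0 ≅ Z^6, C_1 ≅ Z^15, C_2 ≅ Z^10.

The boundary map ∂_1: C_1 → C_0 sends each edge [p,q] (with p < q) to q − p. For instance
  ∂bc = c − b.
The 6×15 boundary matrix has rank 5 and Smith normal form diag(1,1,1,1,1).

The boundary map ∂_2: C_2 → C_1 acts by ∂[p,q,r] = [q,r] − [p,r] + [p,q]. For instance
  ∂bef = ef − bf + be,
  ∂bcf = cf − bf + bc.
The 15×10 boundary matrix has rank 10 and Smith normal form diag(1,1,1,1,1,1,1,1,1,2).

Computing H_k = (kernel of ∂_k) / (image of ∂_{k+1}):

  H_2: rank ker ∂_2 − rank ∂_3 = (10 − 10) − 0 = 0, and there is no ∂_3, so H_2 ≅ 0.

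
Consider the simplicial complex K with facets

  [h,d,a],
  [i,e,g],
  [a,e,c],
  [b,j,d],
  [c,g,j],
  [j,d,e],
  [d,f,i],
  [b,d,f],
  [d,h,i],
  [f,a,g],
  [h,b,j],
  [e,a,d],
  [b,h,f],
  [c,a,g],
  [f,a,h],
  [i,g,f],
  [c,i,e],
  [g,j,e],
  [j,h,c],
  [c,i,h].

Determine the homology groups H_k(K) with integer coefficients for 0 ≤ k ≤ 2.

K has 10 vertices, 30 edges, 20 triangles.
rank ∂_0 = 0, rank ∂_1 = 9 ⇒ b_0 = 10 − 0 − 9 = 1; all invariant factors of ∂_1 are 1 so no torsion. So H_0 = Z.
rank ∂_1 = 9, rank ∂_2 = 20 ⇒ b_1 = 30 − 9 − 20 = 1; ∂_2 has invariant factor(s) [2] giving torsion. So H_1 = Z × Z/2.
rank ∂_2 = 20, rank ∂_3 = 0 ⇒ b_2 = 20 − 20 − 0 = 0. So H_2 = 0.

H_0 = Z,  H_1 = Z × Z/2,  H_2 = 0.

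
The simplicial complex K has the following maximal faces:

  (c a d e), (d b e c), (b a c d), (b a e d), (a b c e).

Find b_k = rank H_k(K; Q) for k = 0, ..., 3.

b_0 = 1, b_1 = 0, b_2 = 0, b_3 = 1.

Fix the vertex order a < b < c < d < e and write every simplex with vertices in increasing order. Then dim K = 3 and the simplices of K are:

  0-simplices (5): a, b, c, d, e
  1-simplices (10): ab, ac, ad, ae, bc, bd, be, cd, ce, de
  2-simplices (10): abc, abd, abe, acd, ace, ade, bcd, bce, bde, cde
  3-simplices (5): abcd, abce, abde, acde, bcde

Hence C_0 ≅ Z^5, C_1 ≅ Z^10, C_2 ≅ Z^10, C_3 ≅ Z^5.

The boundary map ∂_1: C_1 → C_0 is given by ∂[p,q] = [q] − [p].
The 5×10 boundary matrix has rank 4 and Smith normal form diag(1,1,1,1).

Boundary ∂_2: C_2 → C_1 acts by ∂[p,q,r] = [q,r] − [p,r] + [p,q]. For instance
  ∂abe = be − ae + ab,
  ∂ace = ce − ae + ac.
This gives a 10×10 integer matrix of rank 6; reducing to Smith normal form yields diagonal entries (1,1,1,1,1,1).

∂_3: C_3 → C_2 sends each 3-simplex σ to the alternating sum Σ_i (−1)^i (σ with its i-th vertex removed). For instance
  ∂bcde = cde − bde + bce − bcd,
  ∂abde = bde − ade + abe − abd.
The resulting 10×5 matrix has rank 4, and its Smith normal form has invariant factors (1,1,1,1).

Reading off H_k = ker ∂_k / im ∂_{k+1}:

  H_0: rank C_0 − rank ∂_1 = 5 − 4 = 1, and the invariant factors of ∂_1 are all 1, so H_0 = Z.
  H_1: rank ker ∂_1 − rank ∂_2 = (10 − 4) − 6 = 0, and the invariant factors of ∂_2 are all 1, so H_1 = 0.
  H_2: rank ker ∂_2 − rank ∂_3 = (10 − 6) − 4 = 0, and the invariant factors of ∂_3 are all 1, so H_2 = 0.
  H_3: rank ker ∂_3 − rank ∂_4 = (5 − 4) − 0 = 1, and there is no ∂_4, so H_3 = Z.

Hence the Betti numbers are b_0 = 1, b_1 = 0, b_2 = 0, b_3 = 1.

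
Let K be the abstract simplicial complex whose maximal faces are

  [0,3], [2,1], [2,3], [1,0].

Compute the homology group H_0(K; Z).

K has 4 vertices, 4 edges.
rank ∂_0 = 0, rank ∂_1 = 3 ⇒ b_0 = 4 − 0 − 3 = 1; all invariant factors of ∂_1 are 1 so no torsion. So H_0 ≅ Z.

H_0 = Z.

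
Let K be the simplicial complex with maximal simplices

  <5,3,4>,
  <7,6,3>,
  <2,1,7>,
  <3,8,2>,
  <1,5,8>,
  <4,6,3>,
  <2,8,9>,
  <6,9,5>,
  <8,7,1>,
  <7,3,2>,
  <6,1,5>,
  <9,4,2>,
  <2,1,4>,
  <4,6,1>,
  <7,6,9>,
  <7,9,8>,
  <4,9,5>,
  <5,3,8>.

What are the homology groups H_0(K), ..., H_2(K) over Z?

H_0 = Z,  H_1 = Z ⊕ Z/2,  H_2 = 0.

We work with the vertex ordering 1 < 2 < 3 < 4 < 5 < 6 < 7 < 8 < 9. The simplices of K, each written with vertices in increasing order, are:

  0-simplices (9): [1], [2], [3], [4], [5], [6], [7], [8], [9]
  1-simplices (27): (27 of them)
  2-simplices (18): [1,2,4], [1,2,7], [1,4,6], [1,5,6], [1,5,8], [1,7,8], [2,3,7], [2,3,8], [2,4,9], [2,8,9], [3,4,5], [3,4,6], [3,5,8], [3,6,7], [4,5,9], [5,6,9], [6,7,9], [7,8,9]

so the chain groups are C_0 ≅ Z^9, C_1 ≅ Z^27, C_2 ≅ Z^18.

The boundary map ∂_1: C_1 → C_0 maps an edge to its endpoints' difference, ∂[p,q] = q − p.
The 9×27 boundary matrix has rank 8 and Smith normal form diag(1,1,1,1,1,1,1,1).

The boundary map ∂_2: C_2 → C_1 acts by ∂[p,q,r] = [q,r] − [p,r] + [p,q]. For instance
  ∂[5,6,9] = [6,9] − [5,9] + [5,6],
  ∂[2,4,9] = [4,9] − [2,9] + [2,4].
This gives a 27×18 integer matrix of rank 18; reducing to Smith normal form yields diagonal entries (1,1,1,1,1,1,1,1,1,1,1,1,1,1,1,1,1,2).

From H_k ≅ ker(∂_k) / im(∂_{k+1}) we obtain:

  H_0: rank C_0 − rank ∂_1 = 9 − 8 = 1, and the invariant factors of ∂_1 are all 1, so H_0 = Z.
  H_1: rank ker ∂_1 − rank ∂_2 = (27 − 8) − 18 = 1, and ∂_2 has invariant factor 2 > 1, so H_1 = Z ⊕ Z/2.
  H_2: rank ker ∂_2 − rank ∂_3 = (18 − 18) − 0 = 0, and there is no ∂_3, so H_2 = 0.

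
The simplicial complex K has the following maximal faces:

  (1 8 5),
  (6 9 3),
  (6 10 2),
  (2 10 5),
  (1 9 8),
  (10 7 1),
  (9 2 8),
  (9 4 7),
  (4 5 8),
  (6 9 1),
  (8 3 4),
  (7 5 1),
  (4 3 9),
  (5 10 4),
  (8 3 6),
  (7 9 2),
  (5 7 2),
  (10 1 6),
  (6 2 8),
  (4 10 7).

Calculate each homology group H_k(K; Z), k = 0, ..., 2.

K has 10 vertices, 30 edges, 20 triangles.
rank ∂_0 = 0, rank ∂_1 = 9 ⇒ b_0 = 10 − 0 − 9 = 1; all invariant factors of ∂_1 are 1 so no torsion. So H_0 ≅ Z.
rank ∂_1 = 9, rank ∂_2 = 20 ⇒ b_1 = 30 − 9 − 20 = 1; ∂_2 has invariant factor(s) [2] giving torsion. So H_1 ≅ Z ⊕ Z/2Z.
rank ∂_2 = 20, rank ∂_3 = 0 ⇒ b_2 = 20 − 20 − 0 = 0. So H_2 ≅ 0.

H_0 ≅ Z,  H_1 ≅ Z ⊕ Z/2Z,  H_2 = 0.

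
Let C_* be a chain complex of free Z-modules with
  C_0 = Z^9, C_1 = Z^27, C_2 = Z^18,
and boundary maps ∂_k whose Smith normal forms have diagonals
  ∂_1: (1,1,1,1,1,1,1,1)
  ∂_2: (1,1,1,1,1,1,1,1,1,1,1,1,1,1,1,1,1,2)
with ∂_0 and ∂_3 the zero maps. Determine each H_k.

H_0 = Z,  H_1 = Z ⊕ Z/2,  H_2 = 0.

H_0: b_0 = 9 − 0 − 8 = 1; torsion from ∂_1 factors > 1: none. So H_0 = Z.
H_1: b_1 = 27 − 8 − 18 = 1; torsion from ∂_2 factors > 1: [2]. So H_1 = Z ⊕ Z/2.
H_2: b_2 = 18 − 18 − 0 = 0; torsion from ∂_3 factors > 1: none. So H_2 = 0.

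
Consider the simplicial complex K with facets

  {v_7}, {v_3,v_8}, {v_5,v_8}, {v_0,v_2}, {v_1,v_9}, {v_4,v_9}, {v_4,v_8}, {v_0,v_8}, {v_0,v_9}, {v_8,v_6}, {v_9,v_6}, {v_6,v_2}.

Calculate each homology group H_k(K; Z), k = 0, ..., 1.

Fix the vertex order v_0 < v_1 < v_2 < v_3 < v_4 < v_5 < v_6 < v_7 < v_8 < v_9 and write every simplex with vertices in increasing order. Then dim K = 1 and the simplices of K are:

  0-simplices (10): [v_0], [v_1], [v_2], [v_3], [v_4], [v_5], [v_6], [v_7], [v_8], [v_9]
  1-simplices (11): [v_0,v_2], [v_0,v_8], [v_0,v_9], [v_1,v_9], [v_2,v_6], [v_3,v_8], [v_4,v_8], [v_4,v_9], [v_5,v_8], [v_6,v_8], [v_6,v_9]

giving chain groups C_0 ≅ Z^10, C_1 ≅ Z^11.

∂_1: C_1 → C_0 is given by ∂[p,q] = [q] − [p].
This gives a 10×11 integer matrix of rank 8; reducing to Smith normal form yields diagonal entries (1,1,1,1,1,1,1,1).

Computing H_k = (kernel of ∂_k) / (image of ∂_{k+1}):

  H_0: rank C_0 − rank ∂_1 = 10 − 8 = 2, and the invariant factors of ∂_1 are all 1, so H_0 ≅ Z^2.
  H_1: rank ker ∂_1 − rank ∂_2 = (11 − 8) − 0 = 3, and there is no ∂_2, so H_1 ≅ Z^3.

As a check, the Euler characteristic is 10 − 11 = -1, which agrees with 2 − 3 = -1.

H_0 = Z^2,  H_1 = Z^3.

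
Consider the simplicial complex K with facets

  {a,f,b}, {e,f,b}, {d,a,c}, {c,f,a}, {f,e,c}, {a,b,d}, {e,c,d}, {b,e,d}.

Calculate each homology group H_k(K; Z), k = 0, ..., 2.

Order the vertices as a < b < c < d < e < f. Listing each simplex with vertices in this order, K has dimension 2 with simplices:

  0-simplices (6): a, b, c, d, e, f
  1-simplices (12): ab, ac, ad, af, bd, be, bf, cd, ce, cf, de, ef
  2-simplices (8): abd, abf, acd, acf, bde, bef, cde, cef

Hence C_0 ≅ Z^6, C_1 ≅ Z^12, C_2 ≅ Z^8.

The boundary map ∂_1: C_1 → C_0 maps an edge to its endpoints' difference, ∂[p,q] = q − p. For instance
  ∂bd = d − b.
The 6×12 boundary matrix has rank 5 and Smith normal form diag(1,1,1,1,1).

Boundary ∂_2: C_2 → C_1 acts by ∂[p,q,r] = [q,r] − [p,r] + [p,q]. For instance
  ∂abf = bf − af + ab,
  ∂abd = bd − ad + ab.
As a 12×8 matrix over Z this has rank 7, with invariant factors (1,1,1,1,1,1,1).

Now H_k = ker ∂_k / im ∂_{k+1}, so:

  H_0: rank C_0 − rank ∂_1 = 6 − 5 = 1, and the invariant factors of ∂_1 are all 1, so H_0 = Z.
  H_1: rank ker ∂_1 − rank ∂_2 = (12 − 5) − 7 = 0, and the invariant factors of ∂_2 are all 1, so H_1 = 0.
  H_2: rank ker ∂_2 − rank ∂_3 = (8 − 7) − 0 = 1, and there is no ∂_3, so H_2 = Z.

H_0 = Z,  H_1 = 0,  H_2 = Z.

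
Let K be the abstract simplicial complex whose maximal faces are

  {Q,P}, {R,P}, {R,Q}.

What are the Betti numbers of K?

b_0 = 1, b_1 = 1.

Fix the vertex order P < Q < R and write every simplex with vertices in increasing order. Then dim K = 1 and the simplices of K are:

  0-simplices (3): P, Q, R
  1-simplices (3): PQ, PR, QR

giving chain groups C_0 ≅ Z^3, C_1 ≅ Z^3.

The boundary map ∂_1: C_1 → C_0 sends each edge [p,q] (with p < q) to q − p.
The resulting 3×3 matrix has rank 2, and its Smith normal form has invariant factors (1,1).

Now H_k = ker ∂_k / im ∂_{k+1}, so:

  H_0: rank C_0 − rank ∂_1 = 3 − 2 = 1, and the invariant factors of ∂_1 are all 1, so H_0 ≅ Z.
  H_1: rank ker ∂_1 − rank ∂_2 = (3 − 2) − 0 = 1, and there is no ∂_2, so H_1 ≅ Z.

(K is a triangulation of the circle S^1.)

Hence the Betti numbers are b_0 = 1, b_1 = 1.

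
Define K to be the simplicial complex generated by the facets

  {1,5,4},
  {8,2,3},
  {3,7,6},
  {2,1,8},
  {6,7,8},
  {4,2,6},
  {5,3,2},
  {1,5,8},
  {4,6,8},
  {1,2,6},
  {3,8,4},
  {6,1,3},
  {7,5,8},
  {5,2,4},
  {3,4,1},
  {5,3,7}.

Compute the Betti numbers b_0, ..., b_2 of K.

b_0 = 1, b_1 = 2, b_2 = 1.

Take the total order 1 < 2 < 3 < 4 < 5 < 6 < 7 < 8 on the vertex set. Then K (dimension 2) consists of the simplices:

  0-simplices (8): [1], [2], [3], [4], [5], [6], [7], [8]
  1-simplices (24): (24 of them)
  2-simplices (16): [1,2,6], [1,2,8], [1,3,4], [1,3,6], [1,4,5], [1,5,8], [2,3,5], [2,3,8], [2,4,5], [2,4,6], [3,4,8], [3,5,7], [3,6,7], [4,6,8], [5,7,8], [6,7,8]

giving chain groups C_0 ≅ Z^8, C_1 ≅ Z^24, C_2 ≅ Z^16.

The boundary map ∂_1: C_1 → C_0 sends each edge [p,q] (with p < q) to q − p.
The 8×24 boundary matrix has rank 7 and Smith normal form diag(1,1,1,1,1,1,1).

Boundary ∂_2: C_2 → C_1 acts by ∂[p,q,r] = [q,r] − [p,r] + [p,q]. For instance
  ∂[1,5,8] = [5,8] − [1,8] + [1,5],
  ∂[2,3,5] = [3,5] − [2,5] + [2,3].
The resulting 24×16 matrix has rank 15, and its Smith normal form has invariant factors (1,1,1,1,1,1,1,1,1,1,1,1,1,1,1).

Now H_k = ker ∂_k / im ∂_{k+1}, so:

  H_0: rank C_0 − rank ∂_1 = 8 − 7 = 1, and the invariant factors of ∂_1 are all 1, so H_0 = Z.
  H_1: rank ker ∂_1 − rank ∂_2 = (24 − 7) − 15 = 2, and the invariant factors of ∂_2 are all 1, so H_1 = Z^2.
  H_2: rank ker ∂_2 − rank ∂_3 = (16 − 15) − 0 = 1, and there is no ∂_3, so H_2 = Z.

Hence the Betti numbers are b_0 = 1, b_1 = 2, b_2 = 1.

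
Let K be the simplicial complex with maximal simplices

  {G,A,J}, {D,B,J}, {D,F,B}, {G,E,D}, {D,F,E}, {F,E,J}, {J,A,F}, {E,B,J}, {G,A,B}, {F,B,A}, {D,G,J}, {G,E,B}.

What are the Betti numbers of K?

b_0 = 1, b_1 = 0, b_2 = 0.

We work with the vertex ordering A < B < D < E < F < G < J. The simplices of K, each written with vertices in increasing order, are:

  0-simplices (7): A, B, D, E, F, G, J
  1-simplices (18): AB, AF, AG, AJ, BD, BE, BF, BG, BJ, DE, DF, DG, DJ, EF, EG, EJ, FJ, GJ
  2-simplices (12): ABF, ABG, AFJ, AGJ, BDF, BDJ, BEG, BEJ, DEF, DEG, DGJ, EFJ

so the chain groups are C_0 ≅ Z^7, C_1 ≅ Z^18, C_2 ≅ Z^12.

The boundary map ∂_1: C_1 → C_0 sends each edge [p,q] (with p < q) to q − p.
The resulting 7×18 matrix has rank 6, and its Smith normal form has invariant factors (1,1,1,1,1,1).

The boundary map ∂_2: C_2 → C_1 acts by ∂[p,q,r] = [q,r] − [p,r] + [p,q]. For instance
  ∂AFJ = FJ − AJ + AF,
  ∂BEJ = EJ − BJ + BE.
The 18×12 boundary matrix has rank 12 and Smith normal form diag(1,1,1,1,1,1,1,1,1,1,1,2).

Now H_k = ker ∂_k / im ∂_{k+1}, so:

  H_0: rank C_0 − rank ∂_1 = 7 − 6 = 1, and the invariant factors of ∂_1 are all 1, so H_0 = Z.
  H_1: rank ker ∂_1 − rank ∂_2 = (18 − 6) − 12 = 0, and ∂_2 has invariant factor 2 > 1, so H_1 = Z/2.
  H_2: rank ker ∂_2 − rank ∂_3 = (12 − 12) − 0 = 0, and there is no ∂_3, so H_2 = 0.

(K is a triangulation of the real projective plane RP^2.)

Hence the Betti numbers are b_0 = 1, b_1 = 0, b_2 = 0.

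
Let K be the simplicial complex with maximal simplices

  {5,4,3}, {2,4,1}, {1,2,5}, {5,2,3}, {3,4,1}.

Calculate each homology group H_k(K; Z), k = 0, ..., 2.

H_0 = Z,  H_1 = Z,  H_2 = 0.

Take the total order 1 < 2 < 3 < 4 < 5 on the vertex set. Then K (dimension 2) consists of the simplices:

  0-simplices (5): [1], [2], [3], [4], [5]
  1-simplices (10): [1,2], [1,3], [1,4], [1,5], [2,3], [2,4], [2,5], [3,4], [3,5], [4,5]
  2-simplices (5): [1,2,4], [1,2,5], [1,3,4], [2,3,5], [3,4,5]

Hence C_0 ≅ Z^5, C_1 ≅ Z^10, C_2 ≅ Z^5.

Boundary ∂_1: C_1 → C_0 sends each edge [p,q] (with p < q) to q − p. For instance
  ∂[2,4] = [4] − [2].
The 5×10 boundary matrix has rank 4 and Smith normal form diag(1,1,1,1).

Boundary ∂_2: C_2 → C_1 sends each 2-simplex [p,q,r] to [q,r] − [p,r] + [p,q]. For instance
  ∂[3,4,5] = [4,5] − [3,5] + [3,4],
  ∂[2,3,5] = [3,5] − [2,5] + [2,3].
The resulting 10×5 matrix has rank 5, and its Smith normal form has invariant factors (1,1,1,1,1).

Reading off H_k = ker ∂_k / im ∂_{k+1}:

  H_0: rank C_0 − rank ∂_1 = 5 − 4 = 1, and the invariant factors of ∂_1 are all 1, so H_0 ≅ Z.
  H_1: rank ker ∂_1 − rank ∂_2 = (10 − 4) − 5 = 1, and the invariant factors of ∂_2 are all 1, so H_1 ≅ Z.
  H_2: rank ker ∂_2 − rank ∂_3 = (5 − 5) − 0 = 0, and there is no ∂_3, so H_2 ≅ 0.

(K is a triangulation of the Möbius band.)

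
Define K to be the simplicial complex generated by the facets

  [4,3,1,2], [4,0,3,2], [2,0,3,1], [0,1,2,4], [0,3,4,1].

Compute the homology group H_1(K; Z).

Order the vertices as 0 < 1 < 2 < 3 < 4. Listing each simplex with vertices in this order, K has dimension 3 with simplices:

  0-simplices (5): [0], [1], [2], [3], [4]
  1-simplices (10): [0,1], [0,2], [0,3], [0,4], [1,2], [1,3], [1,4], [2,3], [2,4], [3,4]
  2-simplices (10): [0,1,2], [0,1,3], [0,1,4], [0,2,3], [0,2,4], [0,3,4], [1,2,3], [1,2,4], [1,3,4], [2,3,4]
  3-simplices (5): [0,1,2,3], [0,1,2,4], [0,1,3,4], [0,2,3,4], [1,2,3,4]

so the chain groups are C_0 ≅ Z^5, C_1 ≅ Z^10, C_2 ≅ Z^10, C_3 ≅ Z^5.

∂_1: C_1 → C_0 is given by ∂[p,q] = [q] − [p]. For instance
  ∂[1,2] = [2] − [1].
As a 5×10 matrix over Z this has rank 4, with invariant factors (1,1,1,1).

∂_2: C_2 → C_1 acts by ∂[p,q,r] = [q,r] − [p,r] + [p,q]. For instance
  ∂[0,1,4] = [1,4] − [0,4] + [0,1],
  ∂[1,2,4] = [2,4] − [1,4] + [1,2].
This gives a 10×10 integer matrix of rank 6; reducing to Smith normal form yields diagonal entries (1,1,1,1,1,1).

The boundary map ∂_3: C_3 → C_2 sends each 3-simplex σ to the alternating sum Σ_i (−1)^i (σ with its i-th vertex removed). For instance
  ∂[1,2,3,4] = [2,3,4] − [1,3,4] + [1,2,4] − [1,2,3],
  ∂[0,1,2,4] = [1,2,4] − [0,2,4] + [0,1,4] − [0,1,2].
This gives a 10×5 integer matrix of rank 4; reducing to Smith normal form yields diagonal entries (1,1,1,1).

Now H_k = ker ∂_k / im ∂_{k+1}, so:

  H_1: rank ker ∂_1 − rank ∂_2 = (10 − 4) − 6 = 0, and the invariant factors of ∂_2 are all 1, so H_1 = 0.

H_1 = 0.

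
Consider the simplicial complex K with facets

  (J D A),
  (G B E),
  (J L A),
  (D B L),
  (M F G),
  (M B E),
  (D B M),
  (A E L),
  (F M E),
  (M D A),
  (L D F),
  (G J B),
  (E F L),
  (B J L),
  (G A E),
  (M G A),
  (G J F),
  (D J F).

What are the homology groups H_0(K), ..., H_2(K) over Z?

Fix the vertex order A < B < D < E < F < G < J < L < M and write every simplex with vertices in increasing order. Then dim K = 2 and the simplices of K are:

  0-simplices (9): A, B, D, E, F, G, J, L, M
  1-simplices (27): AD, AE, AG, AJ, AL, AM, BD, BE, BG, BJ, BL, BM, DF, DJ, DL, DM, EF, EG, EL, EM, FG, FJ, FL, FM, GJ, GM, JL
  2-simplices (18): ADJ, ADM, AEG, AEL, AGM, AJL, BDL, BDM, BEG, BEM, BGJ, BJL, DFJ, DFL, EFL, EFM, FGJ, FGM

giving chain groups C_0 ≅ Z^9, C_1 ≅ Z^27, C_2 ≅ Z^18.

Boundary ∂_1: C_1 → C_0 is given by ∂[p,q] = [q] − [p].
The 9×27 boundary matrix has rank 8 and Smith normal form diag(1,1,1,1,1,1,1,1).

Boundary ∂_2: C_2 → C_1 sends each 2-simplex [p,q,r] to [q,r] − [p,r] + [p,q]. For instance
  ∂BDL = DL − BL + BD,
  ∂DFJ = FJ − DJ + DF.
This gives a 27×18 integer matrix of rank 18; reducing to Smith normal form yields diagonal entries (1,1,1,1,1,1,1,1,1,1,1,1,1,1,1,1,1,2).

Now H_k = ker ∂_k / im ∂_{k+1}, so:

  H_0: rank C_0 − rank ∂_1 = 9 − 8 = 1, and the invariant factors of ∂_1 are all 1, so H_0 = Z.
  H_1: rank ker ∂_1 − rank ∂_2 = (27 − 8) − 18 = 1, and ∂_2 has invariant factor 2 > 1, so H_1 = Z ⊕ Z_2.
  H_2: rank ker ∂_2 − rank ∂_3 = (18 − 18) − 0 = 0, and there is no ∂_3, so H_2 = 0.

As a check, the Euler characteristic is 9 − 27 + 18 = 0, which agrees with 1 − 1 + 0 = 0.

H_0 ≅ Z,  H_1 ≅ Z ⊕ Z_2,  H_2 = 0.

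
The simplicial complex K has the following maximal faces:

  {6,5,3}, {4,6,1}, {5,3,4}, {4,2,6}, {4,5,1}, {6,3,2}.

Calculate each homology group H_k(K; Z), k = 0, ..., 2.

Take the total order 1 < 2 < 3 < 4 < 5 < 6 on the vertex set. Then K (dimension 2) consists of the simplices:

  0-simplices (6): [1], [2], [3], [4], [5], [6]
  1-simplices (12): [1,4], [1,5], [1,6], [2,3], [2,4], [2,6], [3,4], [3,5], [3,6], [4,5], [4,6], [5,6]
  2-simplices (6): [1,4,5], [1,4,6], [2,3,6], [2,4,6], [3,4,5], [3,5,6]

giving chain groups C_0 ≅ Z^6, C_1 ≅ Z^12, C_2 ≅ Z^6.

∂_1: C_1 → C_0 is given by ∂[p,q] = [q] − [p]. For instance
  ∂[1,5] = [5] − [1].
The 6×12 boundary matrix has rank 5 and Smith normal form diag(1,1,1,1,1).

The boundary map ∂_2: C_2 → C_1 acts by ∂[p,q,r] = [q,r] − [p,r] + [p,q]. For instance
  ∂[2,3,6] = [3,6] − [2,6] + [2,3],
  ∂[3,4,5] = [4,5] − [3,5] + [3,4].
The 12×6 boundary matrix has rank 6 and Smith normal form diag(1,1,1,1,1,1).

Now H_k = ker ∂_k / im ∂_{k+1}, so:

  H_0: rank C_0 − rank ∂_1 = 6 − 5 = 1, and the invariant factors of ∂_1 are all 1, so H_0 = Z.
  H_1: rank ker ∂_1 − rank ∂_2 = (12 − 5) − 6 = 1, and the invariant factors of ∂_2 are all 1, so H_1 = Z.
  H_2: rank ker ∂_2 − rank ∂_3 = (6 − 6) − 0 = 0, and there is no ∂_3, so H_2 = 0.

As a check, the Euler characteristic is 6 − 12 + 6 = 0, which agrees with 1 − 1 + 0 = 0.

H_0 = Z,  H_1 = Z,  H_2 = 0.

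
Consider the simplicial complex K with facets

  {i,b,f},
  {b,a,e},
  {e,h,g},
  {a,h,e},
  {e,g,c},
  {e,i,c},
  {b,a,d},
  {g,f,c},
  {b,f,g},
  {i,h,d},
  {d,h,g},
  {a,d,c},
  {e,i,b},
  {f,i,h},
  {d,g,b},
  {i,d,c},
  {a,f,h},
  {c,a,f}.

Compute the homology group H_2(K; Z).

H_2 = Z.

Fix the vertex order a < b < c < d < e < f < g < h < i and write every simplex with vertices in increasing order. Then dim K = 2 and the simplices of K are:

  0-simplices (9): a, b, c, d, e, f, g, h, i
  1-simplices (27): ab, ac, ad, ae, af, ah, bd, be, bf, bg, bi, cd, ce, cf, cg, ci, dg, dh, di, eg, eh, ei, fg, fh, fi, gh, hi
  2-simplices (18): abd, abe, acd, acf, aeh, afh, bdg, bei, bfg, bfi, cdi, ceg, cei, cfg, dgh, dhi, egh, fhi

so the chain groups are C_0 ≅ Z^9, C_1 ≅ Z^27, C_2 ≅ Z^18.

The boundary map ∂_1: C_1 → C_0 maps an edge to its endpoints' difference, ∂[p,q] = q − p. For instance
  ∂cd = d − c.
The 9×27 boundary matrix has rank 8 and Smith normal form diag(1,1,1,1,1,1,1,1).

∂_2: C_2 → C_1 acts by ∂[p,q,r] = [q,r] − [p,r] + [p,q]. For instance
  ∂bei = ei − bi + be,
  ∂aeh = eh − ah + ae.
The resulting 27×18 matrix has rank 17, and its Smith normal form has invariant factors (1,1,1,1,1,1,1,1,1,1,1,1,1,1,1,1,1).

Computing H_k = (kernel of ∂_k) / (image of ∂_{k+1}):

  H_2: rank ker ∂_2 − rank ∂_3 = (18 − 17) − 0 = 1, and there is no ∂_3, so H_2 ≅ Z.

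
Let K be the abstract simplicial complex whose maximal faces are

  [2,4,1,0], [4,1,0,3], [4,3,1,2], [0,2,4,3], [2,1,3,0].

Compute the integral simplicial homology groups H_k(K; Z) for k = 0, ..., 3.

Fix the vertex order 0 < 1 < 2 < 3 < 4 and write every simplex with vertices in increasing order. Then dim K = 3 and the simplices of K are:

  0-simplices (5): [0], [1], [2], [3], [4]
  1-simplices (10): [0,1], [0,2], [0,3], [0,4], [1,2], [1,3], [1,4], [2,3], [2,4], [3,4]
  2-simplices (10): [0,1,2], [0,1,3], [0,1,4], [0,2,3], [0,2,4], [0,3,4], [1,2,3], [1,2,4], [1,3,4], [2,3,4]
  3-simplices (5): [0,1,2,3], [0,1,2,4], [0,1,3,4], [0,2,3,4], [1,2,3,4]

giving chain groups C_0 ≅ Z^5, C_1 ≅ Z^10, C_2 ≅ Z^10, C_3 ≅ Z^5.

∂_1: C_1 → C_0 is given by ∂[p,q] = [q] − [p].
As a 5×10 matrix over Z this has rank 4, with invariant factors (1,1,1,1).

Boundary ∂_2: C_2 → C_1 acts by ∂[p,q,r] = [q,r] − [p,r] + [p,q]. For instance
  ∂[1,2,3] = [2,3] − [1,3] + [1,2],
  ∂[1,2,4] = [2,4] − [1,4] + [1,2].
This gives a 10×10 integer matrix of rank 6; reducing to Smith normal form yields diagonal entries (1,1,1,1,1,1).

Boundary ∂_3: C_3 → C_2 sends each 3-simplex σ to the alternating sum Σ_i (−1)^i (σ with its i-th vertex removed). For instance
  ∂[1,2,3,4] = [2,3,4] − [1,3,4] + [1,2,4] − [1,2,3],
  ∂[0,1,2,3] = [1,2,3] − [0,2,3] + [0,1,3] − [0,1,2].
This gives a 10×5 integer matrix of rank 4; reducing to Smith normal form yields diagonal entries (1,1,1,1).

Now H_k = ker ∂_k / im ∂_{k+1}, so:

  H_0: rank C_0 − rank ∂_1 = 5 − 4 = 1, and the invariant factors of ∂_1 are all 1, so H_0 = Z.
  H_1: rank ker ∂_1 − rank ∂_2 = (10 − 4) − 6 = 0, and the invariant factors of ∂_2 are all 1, so H_1 = 0.
  H_2: rank ker ∂_2 − rank ∂_3 = (10 − 6) − 4 = 0, and the invariant factors of ∂_3 are all 1, so H_2 = 0.
  H_3: rank ker ∂_3 − rank ∂_4 = (5 − 4) − 0 = 1, and there is no ∂_4, so H_3 = Z.

As a check, the Euler characteristic is 5 − 10 + 10 − 5 = 0, which agrees with 1 − 0 + 0 − 1 = 0.

H_0 ≅ Z,  H_1 = 0,  H_2 = 0,  H_3 ≅ Z.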